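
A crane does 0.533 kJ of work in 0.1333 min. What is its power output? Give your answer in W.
Convert to SI: W = 533.0 J, t = 7.998 s
P = W/t = 533.0/7.998 = 66.64 W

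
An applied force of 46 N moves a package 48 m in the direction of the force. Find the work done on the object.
W = F·d = (46)(48) = 2208 J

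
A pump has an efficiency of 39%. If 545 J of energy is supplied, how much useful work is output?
W_out = η·W_in = 0.39·545 = 212.55 J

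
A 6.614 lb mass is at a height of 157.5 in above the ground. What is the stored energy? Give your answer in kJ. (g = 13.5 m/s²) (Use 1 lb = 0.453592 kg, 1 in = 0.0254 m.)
Convert to SI: m = 3.00006 kg, h = 4.0005 m
PE = mgh = (3.00006)(13.5)(4.0005) = 162.023 J = 0.162 kJ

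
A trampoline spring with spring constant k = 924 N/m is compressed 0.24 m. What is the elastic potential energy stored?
PE = ½kx² = ½(924)(0.24)² = 26.61 J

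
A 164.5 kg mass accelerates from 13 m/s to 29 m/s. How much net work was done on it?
W = ΔKE = ½m(v₂² − v₁²) = ½(164.5)(29² − 13²) = 55272.0 J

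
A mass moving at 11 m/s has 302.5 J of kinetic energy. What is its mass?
m = 2·KE/v² = 2·302.5/(11)² = 5.0 kg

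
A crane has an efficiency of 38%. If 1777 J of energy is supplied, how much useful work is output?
W_out = η·W_in = 0.38·1777 = 675.26 J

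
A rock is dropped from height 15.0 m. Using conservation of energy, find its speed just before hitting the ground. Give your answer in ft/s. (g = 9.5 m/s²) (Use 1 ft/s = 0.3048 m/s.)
mgh = ½mv² ⇒ v = √(2gh) = √(2·9.5·15.0) = 16.8819 m/s = 55.39 ft/s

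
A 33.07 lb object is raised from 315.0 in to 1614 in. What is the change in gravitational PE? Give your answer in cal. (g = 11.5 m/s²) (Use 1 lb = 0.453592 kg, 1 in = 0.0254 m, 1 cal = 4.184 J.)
Convert to SI: m = 15.0003 kg, Δh = 32.9946 m
ΔPE = mgΔh = (15.0003)(11.5)(32.9946) = 5691.68 J = 1360 cal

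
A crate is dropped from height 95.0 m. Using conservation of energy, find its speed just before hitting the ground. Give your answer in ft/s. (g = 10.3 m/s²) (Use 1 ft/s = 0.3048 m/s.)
mgh = ½mv² ⇒ v = √(2gh) = √(2·10.3·95.0) = 44.238 m/s = 145.1 ft/s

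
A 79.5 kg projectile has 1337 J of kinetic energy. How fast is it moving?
v = √(2·KE/m) = √(2·1337/79.5) = 5.8 m/s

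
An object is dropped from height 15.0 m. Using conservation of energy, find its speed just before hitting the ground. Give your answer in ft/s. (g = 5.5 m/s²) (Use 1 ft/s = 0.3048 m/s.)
mgh = ½mv² ⇒ v = √(2gh) = √(2·5.5·15.0) = 12.8452 m/s = 42.14 ft/s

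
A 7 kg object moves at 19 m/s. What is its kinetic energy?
KE = ½mv² = ½(7)(19)² = 1263.5 J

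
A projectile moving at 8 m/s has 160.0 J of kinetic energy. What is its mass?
m = 2·KE/v² = 2·160.0/(8)² = 5.0 kg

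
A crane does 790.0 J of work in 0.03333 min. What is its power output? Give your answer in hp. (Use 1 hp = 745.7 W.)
Convert to SI: W = 790.0 J, t = 1.9998 s
P = W/t = 790.0/1.9998 = 395.04 W = 0.5298 hp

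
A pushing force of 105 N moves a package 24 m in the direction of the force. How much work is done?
W = F·d = (105)(24) = 2520 J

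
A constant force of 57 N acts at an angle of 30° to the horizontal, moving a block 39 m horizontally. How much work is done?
W = F·d·cosθ = (57)(39)cos(30°) = 1925 J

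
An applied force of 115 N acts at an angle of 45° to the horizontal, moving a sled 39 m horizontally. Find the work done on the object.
W = F·d·cosθ = (115)(39)cos(45°) = 3171 J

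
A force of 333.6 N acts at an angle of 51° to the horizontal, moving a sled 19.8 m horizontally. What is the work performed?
W = F·d·cosθ = (333.6)(19.8)cos(51°) = 4157 J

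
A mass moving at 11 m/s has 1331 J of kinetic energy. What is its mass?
m = 2·KE/v² = 2·1331/(11)² = 22.0 kg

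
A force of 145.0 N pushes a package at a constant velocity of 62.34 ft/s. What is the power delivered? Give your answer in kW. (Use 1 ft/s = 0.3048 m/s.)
Convert to SI: F = 145.0 N, v = 19.0012 m/s
P = Fv = (145.0)(19.0012) = 2755.18 W = 2.755 kW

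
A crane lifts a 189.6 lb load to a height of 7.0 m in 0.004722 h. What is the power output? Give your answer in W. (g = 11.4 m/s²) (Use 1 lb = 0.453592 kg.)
Convert to SI: m = 86.001 kg, h = 7.0 m, t = 16.9992 s
P = mgh/t = (86.001)(11.4)(7.0)/16.9992 = 403.7 W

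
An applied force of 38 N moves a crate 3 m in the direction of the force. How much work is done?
W = F·d = (38)(3) = 114.0 J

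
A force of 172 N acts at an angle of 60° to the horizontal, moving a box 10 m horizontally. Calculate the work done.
W = F·d·cosθ = (172)(10)cos(60°) = 860.0 J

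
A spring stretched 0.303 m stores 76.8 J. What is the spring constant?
k = 2·PE/x² = 2·76.8/(0.303)² = 1673 N/m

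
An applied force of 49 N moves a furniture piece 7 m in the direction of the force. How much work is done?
W = F·d = (49)(7) = 343.0 J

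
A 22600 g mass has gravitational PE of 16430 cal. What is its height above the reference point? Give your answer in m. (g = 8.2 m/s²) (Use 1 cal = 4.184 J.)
Convert to SI: m = 22.6 kg, PE = 68743.1 J
h = PE/(mg) = 68743.1/(22.6·8.2) = 370.9 m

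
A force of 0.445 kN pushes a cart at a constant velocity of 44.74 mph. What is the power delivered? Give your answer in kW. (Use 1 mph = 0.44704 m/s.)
Convert to SI: F = 445.0 N, v = 20.0006 m/s
P = Fv = (445.0)(20.0006) = 8900.25 W = 8.9 kW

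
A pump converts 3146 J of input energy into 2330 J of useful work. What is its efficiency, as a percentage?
η = W_out/W_in = 2330/3146 = 74.06%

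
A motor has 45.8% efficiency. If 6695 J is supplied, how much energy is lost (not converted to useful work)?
W_lost = W_in(1 − η) = 6695·(1 − 0.458) = 3629 J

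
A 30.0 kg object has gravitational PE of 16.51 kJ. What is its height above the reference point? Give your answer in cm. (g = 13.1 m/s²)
Convert to SI: m = 30.0 kg, PE = 16510.0 J
h = PE/(mg) = 16510.0/(30.0·13.1) = 42.0102 m = 4201 cm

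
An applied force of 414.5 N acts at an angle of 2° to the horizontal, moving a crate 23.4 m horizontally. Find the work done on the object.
W = F·d·cosθ = (414.5)(23.4)cos(2°) = 9693 J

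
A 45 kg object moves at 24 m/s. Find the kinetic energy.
KE = ½mv² = ½(45)(24)² = 12960.0 J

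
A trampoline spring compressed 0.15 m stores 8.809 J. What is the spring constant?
k = 2·PE/x² = 2·8.809/(0.15)² = 783.0 N/m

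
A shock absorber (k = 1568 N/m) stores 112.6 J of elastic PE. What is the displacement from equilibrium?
x = √(2·PE/k) = √(2·112.6/1568) = 0.379 m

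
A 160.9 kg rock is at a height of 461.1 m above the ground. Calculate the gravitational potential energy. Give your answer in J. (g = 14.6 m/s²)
PE = mgh = (160.9)(14.6)(461.1) = 1083000 J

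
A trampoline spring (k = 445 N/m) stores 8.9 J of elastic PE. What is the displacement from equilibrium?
x = √(2·PE/k) = √(2·8.9/445) = 0.2 m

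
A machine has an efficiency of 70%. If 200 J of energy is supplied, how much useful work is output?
W_out = η·W_in = 0.7·200 = 140.0 J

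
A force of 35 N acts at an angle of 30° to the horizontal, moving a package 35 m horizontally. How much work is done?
W = F·d·cosθ = (35)(35)cos(30°) = 1061 J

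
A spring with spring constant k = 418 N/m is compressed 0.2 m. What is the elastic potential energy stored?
PE = ½kx² = ½(418)(0.2)² = 8.36 J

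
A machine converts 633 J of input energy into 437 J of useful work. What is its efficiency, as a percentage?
η = W_out/W_in = 437/633 = 69.04%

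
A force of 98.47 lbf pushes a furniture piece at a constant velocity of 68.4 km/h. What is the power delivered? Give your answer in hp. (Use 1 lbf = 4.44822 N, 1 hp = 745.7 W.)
Convert to SI: F = 438.016 N, v = 19.0 m/s
P = Fv = (438.016)(19.0) = 8322.31 W = 11.16 hp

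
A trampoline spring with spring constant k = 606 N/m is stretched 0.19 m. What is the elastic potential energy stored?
PE = ½kx² = ½(606)(0.19)² = 10.94 J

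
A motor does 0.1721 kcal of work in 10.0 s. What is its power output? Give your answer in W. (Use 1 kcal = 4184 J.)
Convert to SI: W = 720.066 J, t = 10.0 s
P = W/t = 720.066/10.0 = 72.01 W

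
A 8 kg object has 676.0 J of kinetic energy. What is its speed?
v = √(2·KE/m) = √(2·676.0/8) = 13.0 m/s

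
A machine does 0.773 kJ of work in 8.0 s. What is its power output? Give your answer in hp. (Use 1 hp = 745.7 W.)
Convert to SI: W = 773.0 J, t = 8.0 s
P = W/t = 773.0/8.0 = 96.625 W = 0.1296 hp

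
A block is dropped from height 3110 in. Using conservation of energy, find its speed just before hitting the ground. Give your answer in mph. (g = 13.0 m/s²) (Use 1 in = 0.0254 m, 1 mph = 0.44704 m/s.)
Convert to SI: h = 78.994 m
mgh = ½mv² ⇒ v = √(2gh) = √(2·13.0·78.994) = 45.3194 m/s = 101.4 mph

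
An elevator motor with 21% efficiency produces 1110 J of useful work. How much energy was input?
W_in = W_out/η = 1110/0.21 = 5286 J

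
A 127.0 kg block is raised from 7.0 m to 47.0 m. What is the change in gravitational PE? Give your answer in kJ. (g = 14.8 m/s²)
ΔPE = mgΔh = (127.0)(14.8)(40.0) = 75184.0 J = 75.18 kJ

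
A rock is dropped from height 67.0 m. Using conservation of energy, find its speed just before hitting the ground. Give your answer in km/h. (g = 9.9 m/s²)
mgh = ½mv² ⇒ v = √(2gh) = √(2·9.9·67.0) = 36.4225 m/s = 131.1 km/h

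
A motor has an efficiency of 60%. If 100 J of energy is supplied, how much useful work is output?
W_out = η·W_in = 0.6·100 = 60.0 J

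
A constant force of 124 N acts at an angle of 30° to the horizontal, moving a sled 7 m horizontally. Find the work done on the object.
W = F·d·cosθ = (124)(7)cos(30°) = 751.7 J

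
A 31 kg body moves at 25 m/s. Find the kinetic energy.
KE = ½mv² = ½(31)(25)² = 9687.5 J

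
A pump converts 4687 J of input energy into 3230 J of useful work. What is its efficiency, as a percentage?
η = W_out/W_in = 3230/4687 = 68.91%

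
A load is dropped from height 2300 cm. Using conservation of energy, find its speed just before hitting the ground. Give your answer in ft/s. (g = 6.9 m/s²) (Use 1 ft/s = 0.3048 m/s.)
Convert to SI: h = 23.0 m
mgh = ½mv² ⇒ v = √(2gh) = √(2·6.9·23.0) = 17.8157 m/s = 58.45 ft/s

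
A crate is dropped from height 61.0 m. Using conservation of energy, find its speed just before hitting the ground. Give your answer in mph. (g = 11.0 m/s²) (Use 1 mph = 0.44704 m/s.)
mgh = ½mv² ⇒ v = √(2gh) = √(2·11.0·61.0) = 36.6333 m/s = 81.95 mph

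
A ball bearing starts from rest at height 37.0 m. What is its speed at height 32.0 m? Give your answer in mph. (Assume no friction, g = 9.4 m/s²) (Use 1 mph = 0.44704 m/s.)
mgh₁ = mgh₂ + ½mv² ⇒ v = √(2g(h₁−h₂)) = √(2·9.4·5.0) = 9.69536 m/s = 21.69 mph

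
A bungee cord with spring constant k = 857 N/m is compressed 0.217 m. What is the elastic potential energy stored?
PE = ½kx² = ½(857)(0.217)² = 20.18 J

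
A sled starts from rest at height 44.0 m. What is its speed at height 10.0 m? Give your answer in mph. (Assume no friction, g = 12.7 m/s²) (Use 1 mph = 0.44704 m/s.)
mgh₁ = mgh₂ + ½mv² ⇒ v = √(2g(h₁−h₂)) = √(2·12.7·34.0) = 29.3871 m/s = 65.74 mph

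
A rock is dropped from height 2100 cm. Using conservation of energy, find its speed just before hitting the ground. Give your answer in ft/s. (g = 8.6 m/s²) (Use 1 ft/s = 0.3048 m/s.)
Convert to SI: h = 21.0 m
mgh = ½mv² ⇒ v = √(2gh) = √(2·8.6·21.0) = 19.0053 m/s = 62.35 ft/s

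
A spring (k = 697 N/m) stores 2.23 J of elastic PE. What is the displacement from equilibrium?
x = √(2·PE/k) = √(2·2.23/697) = 0.07999 m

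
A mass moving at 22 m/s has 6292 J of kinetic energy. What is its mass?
m = 2·KE/v² = 2·6292/(22)² = 26.0 kg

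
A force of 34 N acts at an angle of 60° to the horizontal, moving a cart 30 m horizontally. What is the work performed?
W = F·d·cosθ = (34)(30)cos(60°) = 510.0 J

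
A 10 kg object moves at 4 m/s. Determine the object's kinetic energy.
KE = ½mv² = ½(10)(4)² = 80.0 J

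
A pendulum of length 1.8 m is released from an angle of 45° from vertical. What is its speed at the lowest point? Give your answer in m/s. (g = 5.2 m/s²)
h = L(1 − cosθ) = 1.8(1 − cos45°) = 0.527208 m
v = √(2gh) = √(2·5.2·0.527208) = 2.342 m/s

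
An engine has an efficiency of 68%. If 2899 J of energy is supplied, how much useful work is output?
W_out = η·W_in = 0.68·2899 = 1971.32 J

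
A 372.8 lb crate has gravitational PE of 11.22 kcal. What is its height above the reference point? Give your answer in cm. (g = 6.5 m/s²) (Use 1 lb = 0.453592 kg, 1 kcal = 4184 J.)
Convert to SI: m = 169.099 kg, PE = 46944.5 J
h = PE/(mg) = 46944.5/(169.099·6.5) = 42.71 m = 4271 cm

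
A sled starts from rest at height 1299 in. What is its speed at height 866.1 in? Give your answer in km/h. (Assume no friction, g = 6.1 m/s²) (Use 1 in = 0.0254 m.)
Convert to SI: h₁−h₂ = 10.9957 m
mgh₁ = mgh₂ + ½mv² ⇒ v = √(2g(h₁−h₂)) = √(2·6.1·10.9957) = 11.5822 m/s = 41.7 km/h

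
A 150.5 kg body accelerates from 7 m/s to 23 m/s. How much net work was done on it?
W = ΔKE = ½m(v₂² − v₁²) = ½(150.5)(23² − 7²) = 36120.0 J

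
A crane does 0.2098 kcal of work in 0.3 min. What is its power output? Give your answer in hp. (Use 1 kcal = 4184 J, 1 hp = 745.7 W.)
Convert to SI: W = 877.803 J, t = 18.0 s
P = W/t = 877.803/18.0 = 48.7668 W = 0.0654 hp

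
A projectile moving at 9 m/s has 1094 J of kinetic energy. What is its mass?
m = 2·KE/v² = 2·1094/(9)² = 27.01 kg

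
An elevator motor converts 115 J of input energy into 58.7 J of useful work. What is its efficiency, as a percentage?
η = W_out/W_in = 58.7/115 = 51.04%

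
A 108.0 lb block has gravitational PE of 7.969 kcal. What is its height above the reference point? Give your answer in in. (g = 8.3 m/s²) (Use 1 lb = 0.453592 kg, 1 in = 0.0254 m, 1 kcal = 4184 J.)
Convert to SI: m = 48.9879 kg, PE = 33342.3 J
h = PE/(mg) = 33342.3/(48.9879·8.3) = 82.0027 m = 3228 in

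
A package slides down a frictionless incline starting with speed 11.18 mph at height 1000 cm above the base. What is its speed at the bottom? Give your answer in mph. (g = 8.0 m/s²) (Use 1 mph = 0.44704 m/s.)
Convert to SI: v₀ = 4.99791 m/s, h = 10.0 m
½mv₀² + mgh = ½mv² ⇒ v = √(v₀² + 2gh) = √(4.99791² + 2·8.0·10.0) = 13.6007 m/s = 30.42 mph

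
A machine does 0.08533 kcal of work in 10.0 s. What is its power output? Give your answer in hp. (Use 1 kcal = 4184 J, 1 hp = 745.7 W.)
Convert to SI: W = 357.021 J, t = 10.0 s
P = W/t = 357.021/10.0 = 35.7021 W = 0.04788 hp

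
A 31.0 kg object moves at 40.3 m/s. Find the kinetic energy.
KE = ½mv² = ½(31.0)(40.3)² = 25170 J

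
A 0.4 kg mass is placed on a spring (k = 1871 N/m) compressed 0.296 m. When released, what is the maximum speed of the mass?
½kx² = ½mv² ⇒ v = x√(k/m) = (0.296)√(1871/0.4) = 20.24 m/s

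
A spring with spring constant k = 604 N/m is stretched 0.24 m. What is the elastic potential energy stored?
PE = ½kx² = ½(604)(0.24)² = 17.4 J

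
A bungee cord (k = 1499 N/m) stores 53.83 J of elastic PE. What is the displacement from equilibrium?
x = √(2·PE/k) = √(2·53.83/1499) = 0.268 m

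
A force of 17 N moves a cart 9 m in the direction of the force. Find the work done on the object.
W = F·d = (17)(9) = 153.0 J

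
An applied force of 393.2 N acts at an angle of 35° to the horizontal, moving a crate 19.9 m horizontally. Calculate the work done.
W = F·d·cosθ = (393.2)(19.9)cos(35°) = 6410 J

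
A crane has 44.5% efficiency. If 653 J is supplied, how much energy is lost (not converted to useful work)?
W_lost = W_in(1 − η) = 653·(1 − 0.445) = 362.4 J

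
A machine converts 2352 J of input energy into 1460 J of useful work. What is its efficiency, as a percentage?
η = W_out/W_in = 1460/2352 = 62.07%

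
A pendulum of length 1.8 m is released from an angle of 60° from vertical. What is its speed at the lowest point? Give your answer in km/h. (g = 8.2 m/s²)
h = L(1 − cosθ) = 1.8(1 − cos60°) = 0.9 m
v = √(2gh) = √(2·8.2·0.9) = 3.84187 m/s = 13.83 km/h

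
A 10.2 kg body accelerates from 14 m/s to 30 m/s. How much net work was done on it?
W = ΔKE = ½m(v₂² − v₁²) = ½(10.2)(30² − 14²) = 3590.4 J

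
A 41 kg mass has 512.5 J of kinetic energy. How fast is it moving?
v = √(2·KE/m) = √(2·512.5/41) = 5.0 m/s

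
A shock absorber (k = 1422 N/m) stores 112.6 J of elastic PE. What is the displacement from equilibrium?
x = √(2·PE/k) = √(2·112.6/1422) = 0.398 m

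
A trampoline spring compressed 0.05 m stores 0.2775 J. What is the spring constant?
k = 2·PE/x² = 2·0.2775/(0.05)² = 222.0 N/m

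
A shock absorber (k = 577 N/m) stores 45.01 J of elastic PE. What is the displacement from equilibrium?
x = √(2·PE/k) = √(2·45.01/577) = 0.395 m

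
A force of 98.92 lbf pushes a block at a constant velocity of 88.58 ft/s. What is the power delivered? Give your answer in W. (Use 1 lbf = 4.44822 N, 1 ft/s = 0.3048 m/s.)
Convert to SI: F = 440.018 N, v = 26.9992 m/s
P = Fv = (440.018)(26.9992) = 11880 W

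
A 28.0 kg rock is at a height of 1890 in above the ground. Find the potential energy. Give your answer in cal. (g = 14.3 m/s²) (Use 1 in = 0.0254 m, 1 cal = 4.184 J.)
Convert to SI: m = 28.0 kg, h = 48.006 m
PE = mgh = (28.0)(14.3)(48.006) = 19221.6 J = 4594 cal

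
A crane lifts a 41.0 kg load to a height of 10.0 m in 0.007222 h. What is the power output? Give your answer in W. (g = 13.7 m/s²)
Convert to SI: m = 41.0 kg, h = 10.0 m, t = 25.9992 s
P = mgh/t = (41.0)(13.7)(10.0)/25.9992 = 216.0 W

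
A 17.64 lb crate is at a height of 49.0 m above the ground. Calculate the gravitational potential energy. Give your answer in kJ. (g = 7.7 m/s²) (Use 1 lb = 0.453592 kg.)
Convert to SI: m = 8.00136 kg, h = 49.0 m
PE = mgh = (8.00136)(7.7)(49.0) = 3018.91 J = 3.019 kJ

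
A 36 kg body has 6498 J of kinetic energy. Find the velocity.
v = √(2·KE/m) = √(2·6498/36) = 19.0 m/s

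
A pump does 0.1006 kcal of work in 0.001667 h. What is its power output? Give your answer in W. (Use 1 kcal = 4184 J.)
Convert to SI: W = 420.91 J, t = 6.0012 s
P = W/t = 420.91/6.0012 = 70.14 W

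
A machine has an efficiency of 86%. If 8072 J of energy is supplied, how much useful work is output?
W_out = η·W_in = 0.86·8072 = 6941.92 J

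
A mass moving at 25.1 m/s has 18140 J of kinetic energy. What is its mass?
m = 2·KE/v² = 2·18140/(25.1)² = 57.59 kg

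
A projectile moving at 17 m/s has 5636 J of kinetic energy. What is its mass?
m = 2·KE/v² = 2·5636/(17)² = 39.0 kg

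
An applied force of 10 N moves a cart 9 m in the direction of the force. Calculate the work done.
W = F·d = (10)(9) = 90.0 J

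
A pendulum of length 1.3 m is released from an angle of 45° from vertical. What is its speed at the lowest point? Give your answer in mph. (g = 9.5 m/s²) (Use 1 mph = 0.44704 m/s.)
h = L(1 − cosθ) = 1.3(1 − cos45°) = 0.380761 m
v = √(2gh) = √(2·9.5·0.380761) = 2.6897 m/s = 6.017 mph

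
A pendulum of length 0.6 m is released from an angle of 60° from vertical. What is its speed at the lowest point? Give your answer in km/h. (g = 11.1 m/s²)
h = L(1 − cosθ) = 0.6(1 − cos60°) = 0.3 m
v = √(2gh) = √(2·11.1·0.3) = 2.5807 m/s = 9.291 km/h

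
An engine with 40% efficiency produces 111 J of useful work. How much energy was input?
W_in = W_out/η = 111/0.4 = 277.5 J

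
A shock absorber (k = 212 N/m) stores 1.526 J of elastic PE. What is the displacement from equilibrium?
x = √(2·PE/k) = √(2·1.526/212) = 0.12 m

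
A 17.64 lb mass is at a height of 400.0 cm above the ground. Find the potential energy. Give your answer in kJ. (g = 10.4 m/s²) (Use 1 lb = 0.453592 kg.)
Convert to SI: m = 8.00136 kg, h = 4.0 m
PE = mgh = (8.00136)(10.4)(4.0) = 332.857 J = 0.3329 kJ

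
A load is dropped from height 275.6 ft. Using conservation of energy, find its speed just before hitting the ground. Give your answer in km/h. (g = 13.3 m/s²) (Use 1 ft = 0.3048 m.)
Convert to SI: h = 84.0029 m
mgh = ½mv² ⇒ v = √(2gh) = √(2·13.3·84.0029) = 47.2703 m/s = 170.2 km/h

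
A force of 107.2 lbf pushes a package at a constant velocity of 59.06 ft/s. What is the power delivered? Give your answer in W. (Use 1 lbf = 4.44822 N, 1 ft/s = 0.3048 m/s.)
Convert to SI: F = 476.849 N, v = 18.0015 m/s
P = Fv = (476.849)(18.0015) = 8584 W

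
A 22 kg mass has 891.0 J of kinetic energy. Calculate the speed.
v = √(2·KE/m) = √(2·891.0/22) = 9.0 m/s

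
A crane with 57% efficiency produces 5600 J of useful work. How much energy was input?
W_in = W_out/η = 5600/0.57 = 9825 J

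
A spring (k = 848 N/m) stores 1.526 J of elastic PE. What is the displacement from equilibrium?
x = √(2·PE/k) = √(2·1.526/848) = 0.05999 m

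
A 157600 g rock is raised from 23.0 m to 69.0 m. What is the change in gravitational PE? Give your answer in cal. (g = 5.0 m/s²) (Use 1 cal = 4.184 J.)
Convert to SI: m = 157.6 kg, Δh = 46.0 m
ΔPE = mgΔh = (157.6)(5.0)(46.0) = 36248.0 J = 8663 cal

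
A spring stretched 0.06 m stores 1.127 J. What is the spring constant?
k = 2·PE/x² = 2·1.127/(0.06)² = 626.1 N/m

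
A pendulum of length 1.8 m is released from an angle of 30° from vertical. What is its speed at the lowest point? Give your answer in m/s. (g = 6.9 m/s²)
h = L(1 − cosθ) = 1.8(1 − cos30°) = 0.241154 m
v = √(2gh) = √(2·6.9·0.241154) = 1.824 m/s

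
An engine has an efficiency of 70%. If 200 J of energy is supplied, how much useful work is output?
W_out = η·W_in = 0.7·200 = 140.0 J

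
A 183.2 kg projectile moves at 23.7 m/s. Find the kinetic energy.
KE = ½mv² = ½(183.2)(23.7)² = 51450 J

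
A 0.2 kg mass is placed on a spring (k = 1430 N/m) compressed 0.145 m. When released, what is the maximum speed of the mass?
½kx² = ½mv² ⇒ v = x√(k/m) = (0.145)√(1430/0.2) = 12.26 m/s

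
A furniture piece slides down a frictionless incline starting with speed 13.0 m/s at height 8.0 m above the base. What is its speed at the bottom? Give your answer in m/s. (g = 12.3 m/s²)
½mv₀² + mgh = ½mv² ⇒ v = √(v₀² + 2gh) = √(13.0² + 2·12.3·8.0) = 19.13 m/s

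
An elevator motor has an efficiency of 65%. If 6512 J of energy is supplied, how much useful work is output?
W_out = η·W_in = 0.65·6512 = 4232.8 J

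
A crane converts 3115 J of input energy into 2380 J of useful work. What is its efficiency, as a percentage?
η = W_out/W_in = 2380/3115 = 76.4%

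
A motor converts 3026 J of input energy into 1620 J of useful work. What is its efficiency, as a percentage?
η = W_out/W_in = 1620/3026 = 53.54%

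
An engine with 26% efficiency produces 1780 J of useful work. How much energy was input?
W_in = W_out/η = 1780/0.26 = 6846 J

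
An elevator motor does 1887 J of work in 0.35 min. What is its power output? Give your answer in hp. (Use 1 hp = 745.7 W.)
Convert to SI: W = 1887.0 J, t = 21.0 s
P = W/t = 1887.0/21.0 = 89.8571 W = 0.1205 hp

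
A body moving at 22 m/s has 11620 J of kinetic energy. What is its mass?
m = 2·KE/v² = 2·11620/(22)² = 48.02 kg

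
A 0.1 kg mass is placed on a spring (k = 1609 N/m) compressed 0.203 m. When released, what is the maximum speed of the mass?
½kx² = ½mv² ⇒ v = x√(k/m) = (0.203)√(1609/0.1) = 25.75 m/s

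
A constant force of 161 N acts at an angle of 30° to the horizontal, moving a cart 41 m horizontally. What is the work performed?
W = F·d·cosθ = (161)(41)cos(30°) = 5717 J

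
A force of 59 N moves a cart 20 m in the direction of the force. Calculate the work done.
W = F·d = (59)(20) = 1180 J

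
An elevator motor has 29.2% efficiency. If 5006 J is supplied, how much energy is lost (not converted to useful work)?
W_lost = W_in(1 − η) = 5006·(1 − 0.292) = 3544 J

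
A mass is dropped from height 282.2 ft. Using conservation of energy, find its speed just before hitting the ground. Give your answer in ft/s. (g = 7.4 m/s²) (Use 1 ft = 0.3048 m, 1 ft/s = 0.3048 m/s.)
Convert to SI: h = 86.0146 m
mgh = ½mv² ⇒ v = √(2gh) = √(2·7.4·86.0146) = 35.6793 m/s = 117.1 ft/s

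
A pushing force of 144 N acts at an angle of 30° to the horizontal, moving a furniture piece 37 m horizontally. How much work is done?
W = F·d·cosθ = (144)(37)cos(30°) = 4614 J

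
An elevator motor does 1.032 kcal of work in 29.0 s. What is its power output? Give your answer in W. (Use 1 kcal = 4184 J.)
Convert to SI: W = 4317.89 J, t = 29.0 s
P = W/t = 4317.89/29.0 = 148.9 W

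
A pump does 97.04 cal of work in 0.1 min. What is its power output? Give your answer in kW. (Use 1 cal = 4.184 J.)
Convert to SI: W = 406.015 J, t = 6.0 s
P = W/t = 406.015/6.0 = 67.6692 W = 0.06767 kW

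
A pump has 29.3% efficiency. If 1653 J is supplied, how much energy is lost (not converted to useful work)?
W_lost = W_in(1 − η) = 1653·(1 − 0.293) = 1169 J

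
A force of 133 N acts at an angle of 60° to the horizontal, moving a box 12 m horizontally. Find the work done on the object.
W = F·d·cosθ = (133)(12)cos(60°) = 798.0 J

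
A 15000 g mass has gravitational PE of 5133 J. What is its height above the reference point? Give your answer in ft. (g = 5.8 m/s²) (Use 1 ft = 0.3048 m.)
Convert to SI: m = 15.0 kg, PE = 5133.0 J
h = PE/(mg) = 5133.0/(15.0·5.8) = 59.0 m = 193.6 ft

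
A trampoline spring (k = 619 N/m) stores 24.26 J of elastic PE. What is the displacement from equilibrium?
x = √(2·PE/k) = √(2·24.26/619) = 0.28 m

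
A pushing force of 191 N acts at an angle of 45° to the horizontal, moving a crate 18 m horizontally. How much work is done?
W = F·d·cosθ = (191)(18)cos(45°) = 2431 J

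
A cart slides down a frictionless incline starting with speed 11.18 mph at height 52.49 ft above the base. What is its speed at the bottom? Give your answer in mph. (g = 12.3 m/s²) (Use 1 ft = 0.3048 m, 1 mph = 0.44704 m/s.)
Convert to SI: v₀ = 4.99791 m/s, h = 15.999 m
½mv₀² + mgh = ½mv² ⇒ v = √(v₀² + 2gh) = √(4.99791² + 2·12.3·15.999) = 20.4586 m/s = 45.76 mph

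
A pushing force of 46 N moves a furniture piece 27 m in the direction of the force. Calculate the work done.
W = F·d = (46)(27) = 1242 J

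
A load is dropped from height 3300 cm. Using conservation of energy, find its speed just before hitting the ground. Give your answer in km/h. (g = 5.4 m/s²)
Convert to SI: h = 33.0 m
mgh = ½mv² ⇒ v = √(2gh) = √(2·5.4·33.0) = 18.8786 m/s = 67.96 km/h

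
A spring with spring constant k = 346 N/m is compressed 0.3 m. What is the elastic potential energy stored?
PE = ½kx² = ½(346)(0.3)² = 15.57 J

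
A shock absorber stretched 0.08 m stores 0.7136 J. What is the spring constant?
k = 2·PE/x² = 2·0.7136/(0.08)² = 223.0 N/m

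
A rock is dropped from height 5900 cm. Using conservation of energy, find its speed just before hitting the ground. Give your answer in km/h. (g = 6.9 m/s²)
Convert to SI: h = 59.0 m
mgh = ½mv² ⇒ v = √(2gh) = √(2·6.9·59.0) = 28.5342 m/s = 102.7 km/h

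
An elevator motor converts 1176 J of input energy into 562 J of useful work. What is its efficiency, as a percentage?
η = W_out/W_in = 562/1176 = 47.79%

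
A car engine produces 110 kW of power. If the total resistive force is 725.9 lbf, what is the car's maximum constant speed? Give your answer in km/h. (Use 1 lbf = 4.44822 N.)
Convert to SI: F = 3228.96 N
P = Fv ⇒ v = P/F = 110000 W/3228.96 N = 34.0667 m/s = 122.6 km/h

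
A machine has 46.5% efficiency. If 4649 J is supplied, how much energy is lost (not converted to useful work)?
W_lost = W_in(1 − η) = 4649·(1 − 0.465) = 2487 J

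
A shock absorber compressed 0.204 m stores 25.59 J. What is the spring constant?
k = 2·PE/x² = 2·25.59/(0.204)² = 1230 N/m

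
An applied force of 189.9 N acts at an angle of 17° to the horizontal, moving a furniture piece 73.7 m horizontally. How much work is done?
W = F·d·cosθ = (189.9)(73.7)cos(17°) = 13380 J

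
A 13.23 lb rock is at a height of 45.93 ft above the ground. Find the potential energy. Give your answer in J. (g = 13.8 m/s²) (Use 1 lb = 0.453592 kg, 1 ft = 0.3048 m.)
Convert to SI: m = 6.00102 kg, h = 13.9995 m
PE = mgh = (6.00102)(13.8)(13.9995) = 1159 J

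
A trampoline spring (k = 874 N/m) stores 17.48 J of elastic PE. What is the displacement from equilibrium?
x = √(2·PE/k) = √(2·17.48/874) = 0.2 m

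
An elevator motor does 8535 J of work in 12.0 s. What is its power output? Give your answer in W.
P = W/t = 8535.0/12.0 = 711.3 W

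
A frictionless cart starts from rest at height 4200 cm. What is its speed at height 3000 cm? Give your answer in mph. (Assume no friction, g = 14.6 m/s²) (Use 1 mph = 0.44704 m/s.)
Convert to SI: h₁−h₂ = 12.0 m
mgh₁ = mgh₂ + ½mv² ⇒ v = √(2g(h₁−h₂)) = √(2·14.6·12.0) = 18.719 m/s = 41.87 mph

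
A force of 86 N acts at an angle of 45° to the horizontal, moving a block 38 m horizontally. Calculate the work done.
W = F·d·cosθ = (86)(38)cos(45°) = 2311 J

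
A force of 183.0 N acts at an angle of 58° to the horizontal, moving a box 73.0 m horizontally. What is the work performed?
W = F·d·cosθ = (183.0)(73.0)cos(58°) = 7079 J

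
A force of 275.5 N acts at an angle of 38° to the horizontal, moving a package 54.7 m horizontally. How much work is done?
W = F·d·cosθ = (275.5)(54.7)cos(38°) = 11880 J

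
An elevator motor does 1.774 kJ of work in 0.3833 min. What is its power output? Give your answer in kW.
Convert to SI: W = 1774.0 J, t = 22.998 s
P = W/t = 1774.0/22.998 = 77.1371 W = 0.07714 kW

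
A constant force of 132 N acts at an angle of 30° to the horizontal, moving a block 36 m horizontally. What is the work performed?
W = F·d·cosθ = (132)(36)cos(30°) = 4115 J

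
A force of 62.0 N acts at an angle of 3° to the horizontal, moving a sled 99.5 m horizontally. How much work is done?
W = F·d·cosθ = (62.0)(99.5)cos(3°) = 6161 J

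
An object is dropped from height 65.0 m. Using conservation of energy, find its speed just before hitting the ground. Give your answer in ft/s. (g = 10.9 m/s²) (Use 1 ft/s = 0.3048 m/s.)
mgh = ½mv² ⇒ v = √(2gh) = √(2·10.9·65.0) = 37.6431 m/s = 123.5 ft/s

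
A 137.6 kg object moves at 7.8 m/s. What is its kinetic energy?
KE = ½mv² = ½(137.6)(7.8)² = 4186 J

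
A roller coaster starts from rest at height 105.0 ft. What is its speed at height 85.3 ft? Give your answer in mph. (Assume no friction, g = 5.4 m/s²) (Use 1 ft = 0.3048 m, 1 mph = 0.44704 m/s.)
Convert to SI: h₁−h₂ = 6.00456 m
mgh₁ = mgh₂ + ½mv² ⇒ v = √(2g(h₁−h₂)) = √(2·5.4·6.00456) = 8.0529 m/s = 18.01 mph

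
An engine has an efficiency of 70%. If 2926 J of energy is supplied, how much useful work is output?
W_out = η·W_in = 0.7·2926 = 2048.2 J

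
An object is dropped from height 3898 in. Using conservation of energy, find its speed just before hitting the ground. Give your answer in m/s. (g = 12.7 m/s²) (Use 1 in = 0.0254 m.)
Convert to SI: h = 99.0092 m
mgh = ½mv² ⇒ v = √(2gh) = √(2·12.7·99.0092) = 50.15 m/s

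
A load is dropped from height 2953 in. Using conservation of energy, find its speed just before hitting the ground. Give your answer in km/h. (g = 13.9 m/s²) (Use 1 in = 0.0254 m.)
Convert to SI: h = 75.0062 m
mgh = ½mv² ⇒ v = √(2gh) = √(2·13.9·75.0062) = 45.6637 m/s = 164.4 km/h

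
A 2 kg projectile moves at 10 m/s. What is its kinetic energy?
KE = ½mv² = ½(2)(10)² = 100.0 J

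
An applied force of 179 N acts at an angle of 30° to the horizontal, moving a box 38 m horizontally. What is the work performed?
W = F·d·cosθ = (179)(38)cos(30°) = 5891 J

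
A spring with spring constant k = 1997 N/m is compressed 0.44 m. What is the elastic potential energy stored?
PE = ½kx² = ½(1997)(0.44)² = 193.3 J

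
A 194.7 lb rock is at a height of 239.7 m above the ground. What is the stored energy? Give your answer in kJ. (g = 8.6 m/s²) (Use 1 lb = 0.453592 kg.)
Convert to SI: m = 88.3144 kg, h = 239.7 m
PE = mgh = (88.3144)(8.6)(239.7) = 182053 J = 182.1 kJ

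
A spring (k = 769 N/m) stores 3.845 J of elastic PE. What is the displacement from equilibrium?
x = √(2·PE/k) = √(2·3.845/769) = 0.1 m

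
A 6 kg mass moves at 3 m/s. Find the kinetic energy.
KE = ½mv² = ½(6)(3)² = 27.0 J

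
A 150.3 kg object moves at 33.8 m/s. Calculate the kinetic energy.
KE = ½mv² = ½(150.3)(33.8)² = 85850 J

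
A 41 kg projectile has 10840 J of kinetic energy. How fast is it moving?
v = √(2·KE/m) = √(2·10840/41) = 23.0 m/s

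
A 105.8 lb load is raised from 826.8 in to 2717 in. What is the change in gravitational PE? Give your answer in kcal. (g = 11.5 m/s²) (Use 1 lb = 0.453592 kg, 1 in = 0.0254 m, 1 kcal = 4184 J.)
Convert to SI: m = 47.99 kg, Δh = 48.0111 m
ΔPE = mgΔh = (47.99)(11.5)(48.0111) = 26496.6 J = 6.333 kcal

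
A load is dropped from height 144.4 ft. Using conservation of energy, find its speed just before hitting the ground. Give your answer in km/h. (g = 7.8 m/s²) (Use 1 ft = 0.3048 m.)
Convert to SI: h = 44.0131 m
mgh = ½mv² ⇒ v = √(2gh) = √(2·7.8·44.0131) = 26.2031 m/s = 94.33 km/h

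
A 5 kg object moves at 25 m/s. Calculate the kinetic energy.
KE = ½mv² = ½(5)(25)² = 1562.5 J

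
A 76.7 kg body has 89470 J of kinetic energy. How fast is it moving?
v = √(2·KE/m) = √(2·89470/76.7) = 48.3 m/s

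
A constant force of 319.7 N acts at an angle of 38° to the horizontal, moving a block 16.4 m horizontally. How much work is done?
W = F·d·cosθ = (319.7)(16.4)cos(38°) = 4132 J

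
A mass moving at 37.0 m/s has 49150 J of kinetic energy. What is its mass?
m = 2·KE/v² = 2·49150/(37.0)² = 71.8 kg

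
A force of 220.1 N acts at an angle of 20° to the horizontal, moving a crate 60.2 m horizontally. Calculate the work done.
W = F·d·cosθ = (220.1)(60.2)cos(20°) = 12450 J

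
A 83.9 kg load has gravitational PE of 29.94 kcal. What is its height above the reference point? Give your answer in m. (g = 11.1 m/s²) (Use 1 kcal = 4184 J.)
Convert to SI: m = 83.9 kg, PE = 125269 J
h = PE/(mg) = 125269/(83.9·11.1) = 134.5 m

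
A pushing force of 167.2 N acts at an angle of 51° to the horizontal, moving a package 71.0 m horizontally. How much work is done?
W = F·d·cosθ = (167.2)(71.0)cos(51°) = 7471 J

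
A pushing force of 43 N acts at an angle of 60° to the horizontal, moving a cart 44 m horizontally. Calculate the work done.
W = F·d·cosθ = (43)(44)cos(60°) = 946.0 J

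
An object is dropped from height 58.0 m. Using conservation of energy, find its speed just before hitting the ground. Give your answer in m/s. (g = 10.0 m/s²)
mgh = ½mv² ⇒ v = √(2gh) = √(2·10.0·58.0) = 34.06 m/s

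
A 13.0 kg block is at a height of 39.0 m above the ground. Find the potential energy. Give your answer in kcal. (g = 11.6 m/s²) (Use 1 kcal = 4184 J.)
PE = mgh = (13.0)(11.6)(39.0) = 5881.2 J = 1.406 kcal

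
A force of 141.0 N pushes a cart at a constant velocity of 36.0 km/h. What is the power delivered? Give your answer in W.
Convert to SI: F = 141.0 N, v = 10.0 m/s
P = Fv = (141.0)(10.0) = 1410 W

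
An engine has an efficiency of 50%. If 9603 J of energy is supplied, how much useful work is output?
W_out = η·W_in = 0.5·9603 = 4801.5 J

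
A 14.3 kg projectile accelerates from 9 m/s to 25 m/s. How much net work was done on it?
W = ΔKE = ½m(v₂² − v₁²) = ½(14.3)(25² − 9²) = 3889.6 J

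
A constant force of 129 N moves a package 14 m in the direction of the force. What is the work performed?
W = F·d = (129)(14) = 1806 J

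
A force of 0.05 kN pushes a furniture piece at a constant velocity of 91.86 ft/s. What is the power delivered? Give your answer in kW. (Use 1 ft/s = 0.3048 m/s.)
Convert to SI: F = 50.0 N, v = 27.9989 m/s
P = Fv = (50.0)(27.9989) = 1399.95 W = 1.4 kW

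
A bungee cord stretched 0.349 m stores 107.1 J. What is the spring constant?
k = 2·PE/x² = 2·107.1/(0.349)² = 1759 N/m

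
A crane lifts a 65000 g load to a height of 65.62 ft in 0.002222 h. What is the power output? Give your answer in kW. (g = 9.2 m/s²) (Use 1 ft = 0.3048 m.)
Convert to SI: m = 65.0 kg, h = 20.001 m, t = 7.9992 s
P = mgh/t = (65.0)(9.2)(20.001)/7.9992 = 1495.22 W = 1.495 kW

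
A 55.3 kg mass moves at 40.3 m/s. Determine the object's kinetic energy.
KE = ½mv² = ½(55.3)(40.3)² = 44910 J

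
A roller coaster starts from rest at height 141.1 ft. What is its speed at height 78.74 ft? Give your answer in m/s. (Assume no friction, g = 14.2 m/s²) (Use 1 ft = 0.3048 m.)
Convert to SI: h₁−h₂ = 19.0073 m
mgh₁ = mgh₂ + ½mv² ⇒ v = √(2g(h₁−h₂)) = √(2·14.2·19.0073) = 23.23 m/s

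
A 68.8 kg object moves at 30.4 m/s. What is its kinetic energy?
KE = ½mv² = ½(68.8)(30.4)² = 31790 J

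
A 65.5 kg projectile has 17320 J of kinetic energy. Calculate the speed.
v = √(2·KE/m) = √(2·17320/65.5) = 23.0 m/s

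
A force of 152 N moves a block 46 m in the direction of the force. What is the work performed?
W = F·d = (152)(46) = 6992 J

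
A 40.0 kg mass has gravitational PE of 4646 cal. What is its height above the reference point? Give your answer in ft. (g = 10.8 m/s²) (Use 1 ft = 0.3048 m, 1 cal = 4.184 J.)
Convert to SI: m = 40.0 kg, PE = 19438.9 J
h = PE/(mg) = 19438.9/(40.0·10.8) = 44.9974 m = 147.6 ft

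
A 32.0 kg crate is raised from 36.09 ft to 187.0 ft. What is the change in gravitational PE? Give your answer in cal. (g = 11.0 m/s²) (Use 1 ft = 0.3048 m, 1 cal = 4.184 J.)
Convert to SI: m = 32.0 kg, Δh = 45.9974 m
ΔPE = mgΔh = (32.0)(11.0)(45.9974) = 16191.1 J = 3870 cal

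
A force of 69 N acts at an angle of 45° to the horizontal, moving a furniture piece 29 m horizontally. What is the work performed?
W = F·d·cosθ = (69)(29)cos(45°) = 1415 J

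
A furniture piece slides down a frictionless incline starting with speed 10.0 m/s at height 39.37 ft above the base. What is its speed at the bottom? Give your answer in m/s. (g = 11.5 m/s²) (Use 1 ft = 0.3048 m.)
Convert to SI: v₀ = 10.0 m/s, h = 12.0 m
½mv₀² + mgh = ½mv² ⇒ v = √(v₀² + 2gh) = √(10.0² + 2·11.5·12.0) = 19.39 m/s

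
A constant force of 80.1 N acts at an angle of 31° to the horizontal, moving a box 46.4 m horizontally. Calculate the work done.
W = F·d·cosθ = (80.1)(46.4)cos(31°) = 3186 J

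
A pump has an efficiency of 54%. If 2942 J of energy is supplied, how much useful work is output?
W_out = η·W_in = 0.54·2942 = 1588.68 J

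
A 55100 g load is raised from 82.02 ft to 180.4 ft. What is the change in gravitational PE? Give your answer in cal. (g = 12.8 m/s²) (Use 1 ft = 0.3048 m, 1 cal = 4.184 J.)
Convert to SI: m = 55.1 kg, Δh = 29.9862 m
ΔPE = mgΔh = (55.1)(12.8)(29.9862) = 21148.7 J = 5055 cal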